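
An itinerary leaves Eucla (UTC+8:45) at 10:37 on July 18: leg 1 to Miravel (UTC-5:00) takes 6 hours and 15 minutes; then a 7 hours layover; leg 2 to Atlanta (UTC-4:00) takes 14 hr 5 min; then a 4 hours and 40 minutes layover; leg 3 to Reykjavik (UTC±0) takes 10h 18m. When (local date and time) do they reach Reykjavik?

20:10 on July 19

Convert departure to UTC: 10:37 − 8:45 = 01:52 UTC on Jul 18.
Add 6 hours 15 minutes leg 1 → 08:07 UTC.
Add 7 hours layover in Miravel → 15:07 UTC.
Add 14 hours and 5 minutes leg 2 → 05:12 UTC (Jul 19).
Add 4 hours 40 minutes layover in Atlanta → 09:52 UTC.
Add 10 hours and 18 minutes leg 3 → 20:10 UTC.
Reykjavik is UTC+0, so local arrival is the same: 20:10 on Jul 19.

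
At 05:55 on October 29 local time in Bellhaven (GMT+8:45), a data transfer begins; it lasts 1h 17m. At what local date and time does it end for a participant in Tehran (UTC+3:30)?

01:57 on October 29

Tehran is 5:15 behind Bellhaven.
After 1 hour 17 minutes it is 07:12 in Bellhaven.
Shift by the zone difference: 07:12 − 5:15 = 01:57 on Oct 29 in Tehran.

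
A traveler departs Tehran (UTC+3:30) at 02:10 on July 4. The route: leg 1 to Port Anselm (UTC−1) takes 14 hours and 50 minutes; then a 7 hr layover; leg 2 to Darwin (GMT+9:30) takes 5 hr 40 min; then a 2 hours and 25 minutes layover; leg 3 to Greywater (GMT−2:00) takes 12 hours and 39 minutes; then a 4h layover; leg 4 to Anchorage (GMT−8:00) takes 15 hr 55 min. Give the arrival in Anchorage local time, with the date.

05:09 on Jul 6

Convert departure to UTC: 02:10 − 3:30 = 22:40 UTC on Jul 3.
Add 14 hours 50 minutes leg 1 → 13:30 UTC (Jul 4).
Add 7 hours layover in Port Anselm → 20:30 UTC.
Add 5 hours and 40 minutes leg 2 → 02:10 UTC (Jul 5).
Add 2 hours 25 minutes layover in Darwin → 04:35 UTC.
Add 12 hours and 39 minutes leg 3 → 17:14 UTC.
Add 4 hours layover in Greywater → 21:14 UTC.
Add 15 hours 55 minutes leg 4 → 13:09 UTC (Jul 6).
Anchorage is UTC−8:00, so local arrival = 13:09 − 8:00 = 05:09 on Jul 6.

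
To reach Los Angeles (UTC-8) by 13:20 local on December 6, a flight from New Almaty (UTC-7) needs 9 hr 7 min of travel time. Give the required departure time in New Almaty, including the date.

05:13 on December 6

Target arrival in UTC: 13:20 + 8:00 = 21:20 on Dec 6.
Subtract 9 hours and 7 minutes → departure 12:13 UTC on Dec 6.
New Almaty is UTC−7:00: 12:13 − 7:00 = 05:13 on Dec 6.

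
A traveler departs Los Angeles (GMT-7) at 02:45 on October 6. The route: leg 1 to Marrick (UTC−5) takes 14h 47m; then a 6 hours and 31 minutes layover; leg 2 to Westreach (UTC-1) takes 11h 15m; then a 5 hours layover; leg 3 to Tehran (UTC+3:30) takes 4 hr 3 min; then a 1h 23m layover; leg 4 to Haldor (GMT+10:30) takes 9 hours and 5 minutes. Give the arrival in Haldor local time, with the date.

Convert departure to UTC: 02:45 + 7:00 = 09:45 UTC on Oct 6.
Add 14 hours and 47 minutes leg 1 → 00:32 UTC (Oct 7).
Add 6 hours and 31 minutes layover in Marrick → 07:03 UTC.
Add 11 hours 15 minutes leg 2 → 18:18 UTC.
Add 5 hours layover in Westreach → 23:18 UTC.
Add 4 hours and 3 minutes leg 3 → 03:21 UTC (Oct 8).
Add 1 hour and 23 minutes layover in Tehran → 04:44 UTC.
Add 9 hours and 5 minutes leg 4 → 13:49 UTC.
Haldor is UTC+10:30, so local arrival = 13:49 + 10:30 = 00:19 on Oct 9.

00:19 on Oct 9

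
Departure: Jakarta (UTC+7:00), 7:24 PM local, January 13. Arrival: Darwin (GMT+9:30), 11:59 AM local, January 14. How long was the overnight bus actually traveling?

14 hours 5 minutes

Darwin is 2:30 ahead of Jakarta.
Clock-face elapsed time (ignoring zones) is 16 hours 35 minutes.
Actual elapsed = 16 hours 35 minutes − 2:30 = 14 hours 5 minutes.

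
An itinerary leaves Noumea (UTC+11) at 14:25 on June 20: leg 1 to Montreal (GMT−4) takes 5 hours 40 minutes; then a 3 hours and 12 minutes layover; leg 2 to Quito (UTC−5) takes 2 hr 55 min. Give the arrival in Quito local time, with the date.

Convert departure to UTC: 14:25 − 11:00 = 03:25 UTC on Jun 20.
Add 5 hours and 40 minutes leg 1 → 09:05 UTC.
Add 3 hours and 12 minutes layover in Montreal → 12:17 UTC.
Add 2 hours and 55 minutes leg 2 → 15:12 UTC.
Quito is UTC−5:00, so local arrival = 15:12 − 5:00 = 10:12 on Jun 20.

10:12 on Jun 20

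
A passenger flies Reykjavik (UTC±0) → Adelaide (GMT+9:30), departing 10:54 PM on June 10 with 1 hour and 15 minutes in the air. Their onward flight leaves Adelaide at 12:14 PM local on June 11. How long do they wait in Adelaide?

2 hours 35 minutes

Reykjavik is at UTC+0, so departure is already 10:54 PM UTC on Jun 10.
Add 1 hour and 15 minutes flight time → 12:09 AM UTC (Jun 11).
Adelaide is UTC+9:30, so local arrival = 12:09 AM + 9:30 = 9:39 AM on Jun 11.
Layover = 12:14 PM − 9:39 AM = 2 hours 35 minutes.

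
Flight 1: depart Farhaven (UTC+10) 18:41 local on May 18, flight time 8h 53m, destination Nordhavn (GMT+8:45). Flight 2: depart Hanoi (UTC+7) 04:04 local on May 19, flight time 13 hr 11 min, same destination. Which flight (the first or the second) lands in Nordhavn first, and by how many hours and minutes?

the first, by 16 hours 41 minutes

Flight 1 in UTC: 18:41 − 10:00 = 08:41 on May 18.
+8 hours and 53 minutes → arrive 17:34 UTC on May 18.
Flight 2 in UTC: 04:04 − 7:00 = 21:04 on May 18.
+13 hours 11 minutes → arrive 10:15 UTC on May 19.
Flight 1 lands earlier by 16 hours 41 minutes.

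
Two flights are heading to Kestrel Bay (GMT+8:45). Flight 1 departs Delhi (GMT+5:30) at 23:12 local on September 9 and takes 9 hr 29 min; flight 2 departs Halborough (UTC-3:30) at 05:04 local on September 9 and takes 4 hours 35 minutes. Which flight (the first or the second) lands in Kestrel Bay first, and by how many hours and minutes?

the second, by 14 hours 2 minutes

Flight 1 in UTC: 23:12 − 5:30 = 17:42 on Sep 9.
+9 hours 29 minutes → arrive 03:11 UTC on Sep 10.
Flight 2 in UTC: 05:04 + 3:30 = 08:34 on Sep 9.
+4 hours 35 minutes → arrive 13:09 UTC on Sep 9.
Flight 2 lands earlier by 14 hours 2 minutes.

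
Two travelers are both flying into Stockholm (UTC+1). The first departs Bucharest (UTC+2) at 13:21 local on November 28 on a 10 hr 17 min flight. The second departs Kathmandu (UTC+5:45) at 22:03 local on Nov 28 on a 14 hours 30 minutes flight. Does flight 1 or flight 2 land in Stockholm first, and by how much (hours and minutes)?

the first, by 9 hours 10 minutes

Flight 1 in UTC: 13:21 − 2:00 = 11:21 on Nov 28.
+10 hours and 17 minutes → arrive 21:38 UTC on Nov 28.
Flight 2 in UTC: 22:03 − 5:45 = 16:18 on Nov 28.
+14 hours and 30 minutes → arrive 06:48 UTC on Nov 29.
Flight 1 lands earlier by 9 hours 10 minutes.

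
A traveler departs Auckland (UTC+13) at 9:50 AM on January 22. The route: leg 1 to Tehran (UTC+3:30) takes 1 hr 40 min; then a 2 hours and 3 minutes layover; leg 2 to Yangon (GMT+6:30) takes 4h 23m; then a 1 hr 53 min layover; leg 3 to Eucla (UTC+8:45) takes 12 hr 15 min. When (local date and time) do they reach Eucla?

3:49 AM on January 23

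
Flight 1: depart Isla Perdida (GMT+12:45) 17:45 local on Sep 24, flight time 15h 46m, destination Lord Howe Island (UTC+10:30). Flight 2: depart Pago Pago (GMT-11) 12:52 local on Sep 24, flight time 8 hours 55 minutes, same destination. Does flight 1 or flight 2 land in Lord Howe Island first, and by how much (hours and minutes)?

the first, by 12 hours 1 minute

Flight 1 in UTC: 17:45 − 12:45 = 05:00 on Sep 24.
+15 hours 46 minutes → arrive 20:46 UTC on Sep 24.
Flight 2 in UTC: 12:52 + 11:00 = 23:52 on Sep 24.
+8 hours 55 minutes → arrive 08:47 UTC on Sep 25.
Flight 1 lands earlier by 12 hours 1 minute.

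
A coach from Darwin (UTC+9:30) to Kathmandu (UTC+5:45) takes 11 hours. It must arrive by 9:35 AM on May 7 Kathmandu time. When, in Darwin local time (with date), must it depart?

Target arrival in UTC: 9:35 AM − 5:45 = 3:50 AM on May 7.
Subtract 11 hours → departure 4:50 PM UTC on May 6.
Darwin is UTC+9:30: 4:50 PM + 9:30 = 2:20 AM on May 7.

2:20 AM on May 7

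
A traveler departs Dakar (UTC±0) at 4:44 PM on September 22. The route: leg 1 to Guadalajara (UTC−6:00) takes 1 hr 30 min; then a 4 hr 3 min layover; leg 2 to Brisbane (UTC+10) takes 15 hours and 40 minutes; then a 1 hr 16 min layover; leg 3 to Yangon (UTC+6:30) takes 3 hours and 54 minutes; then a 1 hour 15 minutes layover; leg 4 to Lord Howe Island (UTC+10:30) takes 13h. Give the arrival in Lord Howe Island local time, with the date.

Dakar is at UTC+0, so departure is already 4:44 PM UTC on Sep 22.
Add 1 hour and 30 minutes leg 1 → 6:14 PM UTC.
Add 4 hours 3 minutes layover in Guadalajara → 10:17 PM UTC.
Add 15 hours and 40 minutes leg 2 → 1:57 PM UTC (Sep 23).
Add 1 hour 16 minutes layover in Brisbane → 3:13 PM UTC.
Add 3 hours 54 minutes leg 3 → 7:07 PM UTC.
Add 1 hour 15 minutes layover in Yangon → 8:22 PM UTC.
Add 13 hours leg 4 → 9:22 AM UTC (Sep 24).
Lord Howe Island is UTC+10:30, so local arrival = 9:22 AM + 10:30 = 7:52 PM on Sep 24.

7:52 PM on Sep 24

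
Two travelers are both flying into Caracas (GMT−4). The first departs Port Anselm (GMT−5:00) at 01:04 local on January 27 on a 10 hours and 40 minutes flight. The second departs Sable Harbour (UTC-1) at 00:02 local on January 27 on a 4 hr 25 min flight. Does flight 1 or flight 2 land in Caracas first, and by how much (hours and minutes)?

the second, by 11 hours 17 minutes

Flight 1 in UTC: 01:04 + 5:00 = 06:04 on Jan 27.
+10 hours and 40 minutes → arrive 16:44 UTC on Jan 27.
Flight 2 in UTC: 00:02 + 1:00 = 01:02 on Jan 27.
+4 hours 25 minutes → arrive 05:27 UTC on Jan 27.
Flight 2 lands earlier by 11 hours 17 minutes.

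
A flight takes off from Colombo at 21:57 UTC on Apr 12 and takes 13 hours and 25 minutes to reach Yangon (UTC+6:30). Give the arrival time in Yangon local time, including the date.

Departure is given in UTC: 21:57 on Apr 12.
Add 13 hours and 25 minutes → 11:22 UTC (Apr 13).
Yangon is UTC+6:30: 11:22 + 6:30 = 17:52 on Apr 13.

17:52 on Apr 13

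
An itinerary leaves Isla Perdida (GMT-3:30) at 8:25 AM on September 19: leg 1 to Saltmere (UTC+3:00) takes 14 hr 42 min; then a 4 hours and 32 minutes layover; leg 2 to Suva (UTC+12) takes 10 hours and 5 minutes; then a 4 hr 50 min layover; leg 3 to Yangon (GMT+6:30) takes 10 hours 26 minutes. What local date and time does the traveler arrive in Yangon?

3:00 PM on September 21

Convert departure to UTC: 8:25 AM + 3:30 = 11:55 AM UTC on Sep 19.
Add 14 hours 42 minutes leg 1 → 2:37 AM UTC (Sep 20).
Add 4 hours and 32 minutes layover in Saltmere → 7:09 AM UTC.
Add 10 hours 5 minutes leg 2 → 5:14 PM UTC.
Add 4 hours 50 minutes layover in Suva → 10:04 PM UTC.
Add 10 hours and 26 minutes leg 3 → 8:30 AM UTC (Sep 21).
Yangon is UTC+6:30, so local arrival = 8:30 AM + 6:30 = 3:00 PM on Sep 21.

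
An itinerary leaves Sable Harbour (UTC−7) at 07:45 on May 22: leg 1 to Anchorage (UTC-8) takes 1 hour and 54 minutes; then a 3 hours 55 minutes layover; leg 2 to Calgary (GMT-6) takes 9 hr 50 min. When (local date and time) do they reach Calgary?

00:24 on May 23

Convert departure to UTC: 07:45 + 7:00 = 14:45 UTC on May 22.
Add 1 hour and 54 minutes leg 1 → 16:39 UTC.
Add 3 hours and 55 minutes layover in Anchorage → 20:34 UTC.
Add 9 hours 50 minutes leg 2 → 06:24 UTC (May 23).
Calgary is UTC−6:00, so local arrival = 06:24 − 6:00 = 00:24 on May 23.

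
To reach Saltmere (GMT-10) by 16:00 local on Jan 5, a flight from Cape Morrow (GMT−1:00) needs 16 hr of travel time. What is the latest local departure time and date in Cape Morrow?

09:00 on January 5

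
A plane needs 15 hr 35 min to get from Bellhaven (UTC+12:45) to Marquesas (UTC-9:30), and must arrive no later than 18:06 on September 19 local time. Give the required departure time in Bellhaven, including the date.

Target arrival in UTC: 18:06 + 9:30 = 03:36 on Sep 20.
Subtract 15 hours 35 minutes → departure 12:01 UTC on Sep 19.
Bellhaven is UTC+12:45: 12:01 + 12:45 = 00:46 on Sep 20.

00:46 on Sep 20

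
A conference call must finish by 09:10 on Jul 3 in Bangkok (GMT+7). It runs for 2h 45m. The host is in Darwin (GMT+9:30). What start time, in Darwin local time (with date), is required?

08:55 on July 3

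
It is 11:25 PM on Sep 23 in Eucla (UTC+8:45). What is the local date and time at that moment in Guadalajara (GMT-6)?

8:40 AM on September 23

Guadalajara is 14:45 behind Eucla.
Shift by the zone difference: 11:25 PM − 14:45 = 8:40 AM on Sep 23 in Guadalajara.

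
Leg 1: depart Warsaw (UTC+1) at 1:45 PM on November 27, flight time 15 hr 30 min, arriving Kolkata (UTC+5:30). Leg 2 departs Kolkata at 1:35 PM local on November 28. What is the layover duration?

3 hours 50 minutes

Convert departure to UTC: 1:45 PM − 1:00 = 12:45 PM UTC on Nov 27.
Add 15 hours and 30 minutes flight time → 4:15 AM UTC (Nov 28).
Kolkata is UTC+5:30, so local arrival = 4:15 AM + 5:30 = 9:45 AM on Nov 28.
Layover = 1:35 PM − 9:45 AM = 3 hours 50 minutes.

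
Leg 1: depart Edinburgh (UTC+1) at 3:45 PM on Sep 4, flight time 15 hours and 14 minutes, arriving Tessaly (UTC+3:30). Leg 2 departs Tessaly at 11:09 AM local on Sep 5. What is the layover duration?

1 hour 40 minutes

Convert departure to UTC: 3:45 PM − 1:00 = 2:45 PM UTC on Sep 4.
Add 15 hours and 14 minutes flight time → 5:59 AM UTC (Sep 5).
Tessaly is UTC+3:30, so local arrival = 5:59 AM + 3:30 = 9:29 AM on Sep 5.
Layover = 11:09 AM − 9:29 AM = 1 hour 40 minutes.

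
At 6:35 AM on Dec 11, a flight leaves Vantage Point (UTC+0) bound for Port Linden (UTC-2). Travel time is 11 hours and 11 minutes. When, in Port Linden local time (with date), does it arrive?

3:46 PM on December 11

Port Linden is 2:00 behind Vantage Point.
After 11 hours 11 minutes it is 5:46 PM in Vantage Point.
Shift by the zone difference: 5:46 PM − 2:00 = 3:46 PM on Dec 11 in Port Linden.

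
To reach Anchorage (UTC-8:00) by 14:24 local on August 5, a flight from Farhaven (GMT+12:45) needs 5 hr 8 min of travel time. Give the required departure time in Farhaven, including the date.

Target arrival in UTC: 14:24 + 8:00 = 22:24 on Aug 5.
Subtract 5 hours 8 minutes → departure 17:16 UTC on Aug 5.
Farhaven is UTC+12:45: 17:16 + 12:45 = 06:01 on Aug 6.

06:01 on Aug 6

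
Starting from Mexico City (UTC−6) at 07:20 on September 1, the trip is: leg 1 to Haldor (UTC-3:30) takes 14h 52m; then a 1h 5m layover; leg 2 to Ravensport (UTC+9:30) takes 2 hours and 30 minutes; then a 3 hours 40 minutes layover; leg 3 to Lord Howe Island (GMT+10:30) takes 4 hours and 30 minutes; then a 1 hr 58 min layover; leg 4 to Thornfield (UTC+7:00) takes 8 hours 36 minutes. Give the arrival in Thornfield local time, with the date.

09:31 on September 3

Convert departure to UTC: 07:20 + 6:00 = 13:20 UTC on Sep 1.
Add 14 hours and 52 minutes leg 1 → 04:12 UTC (Sep 2).
Add 1 hour 5 minutes layover in Haldor → 05:17 UTC.
Add 2 hours and 30 minutes leg 2 → 07:47 UTC.
Add 3 hours 40 minutes layover in Ravensport → 11:27 UTC.
Add 4 hours 30 minutes leg 3 → 15:57 UTC.
Add 1 hour 58 minutes layover in Lord Howe Island → 17:55 UTC.
Add 8 hours 36 minutes leg 4 → 02:31 UTC (Sep 3).
Thornfield is UTC+7:00, so local arrival = 02:31 + 7:00 = 09:31 on Sep 3.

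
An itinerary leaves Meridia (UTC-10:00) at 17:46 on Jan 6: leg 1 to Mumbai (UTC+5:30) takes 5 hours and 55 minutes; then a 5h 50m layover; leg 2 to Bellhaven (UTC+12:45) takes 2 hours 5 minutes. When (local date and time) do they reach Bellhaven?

06:21 on January 8

Convert departure to UTC: 17:46 + 10:00 = 03:46 UTC on Jan 7.
Add 5 hours 55 minutes leg 1 → 09:41 UTC.
Add 5 hours and 50 minutes layover in Mumbai → 15:31 UTC.
Add 2 hours and 5 minutes leg 2 → 17:36 UTC.
Bellhaven is UTC+12:45, so local arrival = 17:36 + 12:45 = 06:21 on Jan 8.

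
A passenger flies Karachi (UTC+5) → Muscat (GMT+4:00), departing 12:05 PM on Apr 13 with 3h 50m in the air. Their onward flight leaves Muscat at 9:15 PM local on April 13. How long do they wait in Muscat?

Convert departure to UTC: 12:05 PM − 5:00 = 7:05 AM UTC on Apr 13.
Add 3 hours 50 minutes flight time → 10:55 AM UTC.
Muscat is UTC+4:00, so local arrival = 10:55 AM + 4:00 = 2:55 PM on Apr 13.
Layover = 9:15 PM − 2:55 PM = 6 hours 20 minutes.

6 hours 20 minutes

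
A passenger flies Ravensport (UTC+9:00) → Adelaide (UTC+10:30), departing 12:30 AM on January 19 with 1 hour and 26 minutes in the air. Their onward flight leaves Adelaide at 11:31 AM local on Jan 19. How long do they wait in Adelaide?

Convert departure to UTC: 12:30 AM − 9:00 = 3:30 PM UTC on Jan 18.
Add 1 hour and 26 minutes flight time → 4:56 PM UTC.
Adelaide is UTC+10:30, so local arrival = 4:56 PM + 10:30 = 3:26 AM on Jan 19.
Layover = 11:31 AM − 3:26 AM = 8 hours 5 minutes.

8 hours 5 minutes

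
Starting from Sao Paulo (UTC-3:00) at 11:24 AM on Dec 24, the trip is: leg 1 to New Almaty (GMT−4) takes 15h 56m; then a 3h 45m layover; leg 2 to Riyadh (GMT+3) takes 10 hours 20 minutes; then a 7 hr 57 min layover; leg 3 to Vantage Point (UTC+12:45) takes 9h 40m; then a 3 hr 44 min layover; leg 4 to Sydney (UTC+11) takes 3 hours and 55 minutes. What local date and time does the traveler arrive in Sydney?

Convert departure to UTC: 11:24 AM + 3:00 = 2:24 PM UTC on Dec 24.
Add 15 hours 56 minutes leg 1 → 6:20 AM UTC (Dec 25).
Add 3 hours 45 minutes layover in New Almaty → 10:05 AM UTC.
Add 10 hours and 20 minutes leg 2 → 8:25 PM UTC.
Add 7 hours and 57 minutes layover in Riyadh → 4:22 AM UTC (Dec 26).
Add 9 hours 40 minutes leg 3 → 2:02 PM UTC.
Add 3 hours and 44 minutes layover in Vantage Point → 5:46 PM UTC.
Add 3 hours and 55 minutes leg 4 → 9:41 PM UTC.
Sydney is UTC+11:00, so local arrival = 9:41 PM + 11:00 = 8:41 AM on Dec 27.

8:41 AM on December 27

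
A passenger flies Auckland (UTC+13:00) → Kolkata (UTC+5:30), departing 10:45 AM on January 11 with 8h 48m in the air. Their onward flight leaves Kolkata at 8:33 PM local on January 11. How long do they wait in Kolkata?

8 hours 30 minutes

Convert departure to UTC: 10:45 AM − 13:00 = 9:45 PM UTC on Jan 10.
Add 8 hours and 48 minutes flight time → 6:33 AM UTC (Jan 11).
Kolkata is UTC+5:30, so local arrival = 6:33 AM + 5:30 = 12:03 PM on Jan 11.
Layover = 8:33 PM − 12:03 PM = 8 hours 30 minutes.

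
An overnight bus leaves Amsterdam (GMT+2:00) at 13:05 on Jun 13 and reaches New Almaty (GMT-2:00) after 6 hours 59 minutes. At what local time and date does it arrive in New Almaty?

16:04 on June 13

New Almaty is 4:00 behind Amsterdam.
After 6 hours 59 minutes it is 20:04 in Amsterdam.
Shift by the zone difference: 20:04 − 4:00 = 16:04 on Jun 13 in New Almaty.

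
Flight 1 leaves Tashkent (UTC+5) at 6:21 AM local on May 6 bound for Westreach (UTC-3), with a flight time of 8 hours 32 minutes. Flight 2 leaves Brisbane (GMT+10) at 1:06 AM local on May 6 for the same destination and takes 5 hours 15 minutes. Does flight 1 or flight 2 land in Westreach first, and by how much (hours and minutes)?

the second, by 13 hours 32 minutes

Flight 1 in UTC: 6:21 AM − 5:00 = 1:21 AM on May 6.
+8 hours 32 minutes → arrive 9:53 AM UTC on May 6.
Flight 2 in UTC: 1:06 AM − 10:00 = 3:06 PM on May 5.
+5 hours 15 minutes → arrive 8:21 PM UTC on May 5.
Flight 2 lands earlier by 13 hours 32 minutes.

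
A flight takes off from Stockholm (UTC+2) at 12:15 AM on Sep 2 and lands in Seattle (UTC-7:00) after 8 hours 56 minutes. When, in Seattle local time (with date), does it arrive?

12:11 AM on September 2

Convert departure to UTC: 12:15 AM − 2:00 = 10:15 PM UTC on Sep 1.
Add 8 hours and 56 minutes travel time → 7:11 AM UTC (Sep 2).
Seattle is UTC−7:00, so local arrival = 7:11 AM − 7:00 = 12:11 AM on Sep 2.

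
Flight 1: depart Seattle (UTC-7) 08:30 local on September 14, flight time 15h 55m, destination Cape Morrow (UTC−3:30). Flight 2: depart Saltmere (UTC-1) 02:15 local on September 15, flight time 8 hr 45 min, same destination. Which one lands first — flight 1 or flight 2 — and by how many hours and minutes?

Flight 1 in UTC: 08:30 + 7:00 = 15:30 on Sep 14.
+15 hours and 55 minutes → arrive 07:25 UTC on Sep 15.
Flight 2 in UTC: 02:15 + 1:00 = 03:15 on Sep 15.
+8 hours and 45 minutes → arrive 12:00 UTC on Sep 15.
Flight 1 lands earlier by 4 hours 35 minutes.

the first, by 4 hours 35 minutes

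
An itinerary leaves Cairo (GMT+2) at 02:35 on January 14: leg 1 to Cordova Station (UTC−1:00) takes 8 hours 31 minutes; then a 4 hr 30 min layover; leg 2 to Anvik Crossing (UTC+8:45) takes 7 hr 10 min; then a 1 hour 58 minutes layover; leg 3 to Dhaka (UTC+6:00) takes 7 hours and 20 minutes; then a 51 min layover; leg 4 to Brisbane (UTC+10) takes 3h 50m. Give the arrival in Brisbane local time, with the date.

Convert departure to UTC: 02:35 − 2:00 = 00:35 UTC on Jan 14.
Add 8 hours 31 minutes leg 1 → 09:06 UTC.
Add 4 hours and 30 minutes layover in Cordova Station → 13:36 UTC.
Add 7 hours 10 minutes leg 2 → 20:46 UTC.
Add 1 hour 58 minutes layover in Anvik Crossing → 22:44 UTC.
Add 7 hours 20 minutes leg 3 → 06:04 UTC (Jan 15).
Add 51 minutes layover in Dhaka → 06:55 UTC.
Add 3 hours 50 minutes leg 4 → 10:45 UTC.
Brisbane is UTC+10:00, so local arrival = 10:45 + 10:00 = 20:45 on Jan 15.

20:45 on January 15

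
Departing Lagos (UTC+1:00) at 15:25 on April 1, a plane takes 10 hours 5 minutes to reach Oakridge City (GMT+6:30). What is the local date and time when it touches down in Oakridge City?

07:00 on April 2

Convert departure to UTC: 15:25 − 1:00 = 14:25 UTC on Apr 1.
Add 10 hours 5 minutes travel time → 00:30 UTC (Apr 2).
Oakridge City is UTC+6:30, so local arrival = 00:30 + 6:30 = 07:00 on Apr 2.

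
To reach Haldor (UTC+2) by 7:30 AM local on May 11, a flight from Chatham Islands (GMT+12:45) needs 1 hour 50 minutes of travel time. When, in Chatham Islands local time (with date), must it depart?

4:25 PM on May 11

Target arrival in UTC: 7:30 AM − 2:00 = 5:30 AM on May 11.
Subtract 1 hour 50 minutes → departure 3:40 AM UTC on May 11.
Chatham Islands is UTC+12:45: 3:40 AM + 12:45 = 4:25 PM on May 11.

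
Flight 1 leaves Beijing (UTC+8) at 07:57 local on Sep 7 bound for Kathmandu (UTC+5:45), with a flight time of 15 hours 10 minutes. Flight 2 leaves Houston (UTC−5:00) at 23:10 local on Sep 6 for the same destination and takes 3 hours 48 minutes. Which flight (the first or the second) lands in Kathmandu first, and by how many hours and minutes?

Flight 1 in UTC: 07:57 − 8:00 = 23:57 on Sep 6.
+15 hours 10 minutes → arrive 15:07 UTC on Sep 7.
Flight 2 in UTC: 23:10 + 5:00 = 04:10 on Sep 7.
+3 hours and 48 minutes → arrive 07:58 UTC on Sep 7.
Flight 2 lands earlier by 7 hours 9 minutes.

the second, by 7 hours 9 minutes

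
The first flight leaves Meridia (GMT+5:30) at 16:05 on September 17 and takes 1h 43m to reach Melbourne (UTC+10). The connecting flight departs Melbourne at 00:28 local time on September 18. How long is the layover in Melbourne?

2 hours 10 minutes

Convert departure to UTC: 16:05 − 5:30 = 10:35 UTC on Sep 17.
Add 1 hour and 43 minutes flight time → 12:18 UTC.
Melbourne is UTC+10:00, so local arrival = 12:18 + 10:00 = 22:18 on Sep 17.
Layover = 00:28 − 22:18 (+1 day) = 2 hours 10 minutes.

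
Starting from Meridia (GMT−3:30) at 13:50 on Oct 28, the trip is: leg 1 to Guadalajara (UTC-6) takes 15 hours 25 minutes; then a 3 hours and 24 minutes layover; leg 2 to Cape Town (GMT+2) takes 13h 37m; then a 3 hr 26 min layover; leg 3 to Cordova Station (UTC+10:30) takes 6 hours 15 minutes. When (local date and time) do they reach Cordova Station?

Convert departure to UTC: 13:50 + 3:30 = 17:20 UTC on Oct 28.
Add 15 hours and 25 minutes leg 1 → 08:45 UTC (Oct 29).
Add 3 hours 24 minutes layover in Guadalajara → 12:09 UTC.
Add 13 hours and 37 minutes leg 2 → 01:46 UTC (Oct 30).
Add 3 hours 26 minutes layover in Cape Town → 05:12 UTC.
Add 6 hours and 15 minutes leg 3 → 11:27 UTC.
Cordova Station is UTC+10:30, so local arrival = 11:27 + 10:30 = 21:57 on Oct 30.

21:57 on October 30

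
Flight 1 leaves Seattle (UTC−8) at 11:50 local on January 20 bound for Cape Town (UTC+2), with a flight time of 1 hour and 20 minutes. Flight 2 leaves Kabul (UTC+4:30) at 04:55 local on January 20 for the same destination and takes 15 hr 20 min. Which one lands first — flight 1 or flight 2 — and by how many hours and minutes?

the second, by 5 hours 25 minutes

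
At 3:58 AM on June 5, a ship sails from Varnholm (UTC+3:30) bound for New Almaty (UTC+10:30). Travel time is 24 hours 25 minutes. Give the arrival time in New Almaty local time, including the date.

11:23 AM on June 6

Convert departure to UTC: 3:58 AM − 3:30 = 12:28 AM UTC on Jun 5.
Add 24 hours 25 minutes travel time → 12:53 AM UTC (Jun 6).
New Almaty is UTC+10:30, so local arrival = 12:53 AM + 10:30 = 11:23 AM on Jun 6.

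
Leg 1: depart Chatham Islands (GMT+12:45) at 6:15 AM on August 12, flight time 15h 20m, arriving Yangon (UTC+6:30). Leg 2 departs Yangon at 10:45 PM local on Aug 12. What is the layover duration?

7 hours 25 minutes

Convert departure to UTC: 6:15 AM − 12:45 = 5:30 PM UTC on Aug 11.
Add 15 hours and 20 minutes flight time → 8:50 AM UTC (Aug 12).
Yangon is UTC+6:30, so local arrival = 8:50 AM + 6:30 = 3:20 PM on Aug 12.
Layover = 10:45 PM − 3:20 PM = 7 hours 25 minutes.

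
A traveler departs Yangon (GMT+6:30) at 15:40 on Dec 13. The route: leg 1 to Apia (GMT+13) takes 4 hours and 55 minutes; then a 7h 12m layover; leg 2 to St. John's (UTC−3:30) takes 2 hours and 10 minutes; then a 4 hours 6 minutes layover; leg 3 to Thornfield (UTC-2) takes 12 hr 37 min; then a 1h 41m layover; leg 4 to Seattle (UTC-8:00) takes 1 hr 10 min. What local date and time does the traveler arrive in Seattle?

11:01 on Dec 14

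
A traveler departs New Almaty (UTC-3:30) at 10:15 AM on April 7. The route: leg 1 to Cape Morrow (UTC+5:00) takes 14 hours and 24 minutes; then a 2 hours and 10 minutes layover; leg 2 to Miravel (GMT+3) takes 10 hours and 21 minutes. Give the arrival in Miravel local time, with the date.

Convert departure to UTC: 10:15 AM + 3:30 = 1:45 PM UTC on Apr 7.
Add 14 hours 24 minutes leg 1 → 4:09 AM UTC (Apr 8).
Add 2 hours and 10 minutes layover in Cape Morrow → 6:19 AM UTC.
Add 10 hours 21 minutes leg 2 → 4:40 PM UTC.
Miravel is UTC+3:00, so local arrival = 4:40 PM + 3:00 = 7:40 PM on Apr 8.

7:40 PM on April 8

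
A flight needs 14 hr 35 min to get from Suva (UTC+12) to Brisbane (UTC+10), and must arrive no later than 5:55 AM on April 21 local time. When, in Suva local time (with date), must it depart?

5:20 PM on Apr 20

Target arrival in UTC: 5:55 AM − 10:00 = 7:55 PM on Apr 20.
Subtract 14 hours 35 minutes → departure 5:20 AM UTC on Apr 20.
Suva is UTC+12:00: 5:20 AM + 12:00 = 5:20 PM on Apr 20.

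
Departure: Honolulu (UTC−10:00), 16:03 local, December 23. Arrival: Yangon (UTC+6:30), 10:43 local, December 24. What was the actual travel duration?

2 hours 10 minutes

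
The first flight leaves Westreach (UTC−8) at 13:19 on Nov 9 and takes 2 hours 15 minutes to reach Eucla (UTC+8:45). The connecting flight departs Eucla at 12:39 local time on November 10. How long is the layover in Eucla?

Convert departure to UTC: 13:19 + 8:00 = 21:19 UTC on Nov 9.
Add 2 hours and 15 minutes flight time → 23:34 UTC.
Eucla is UTC+8:45, so local arrival = 23:34 + 8:45 = 08:19 on Nov 10.
Layover = 12:39 − 08:19 = 4 hours 20 minutes.

4 hours 20 minutes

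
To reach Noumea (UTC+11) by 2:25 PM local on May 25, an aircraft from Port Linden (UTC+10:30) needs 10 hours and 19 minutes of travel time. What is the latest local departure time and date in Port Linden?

3:36 AM on May 25

Target arrival in UTC: 2:25 PM − 11:00 = 3:25 AM on May 25.
Subtract 10 hours 19 minutes → departure 5:06 PM UTC on May 24.
Port Linden is UTC+10:30: 5:06 PM + 10:30 = 3:36 AM on May 25.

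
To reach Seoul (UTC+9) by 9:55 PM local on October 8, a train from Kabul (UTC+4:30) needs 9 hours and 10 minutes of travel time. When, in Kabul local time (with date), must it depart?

Target arrival in UTC: 9:55 PM − 9:00 = 12:55 PM on Oct 8.
Subtract 9 hours 10 minutes → departure 3:45 AM UTC on Oct 8.
Kabul is UTC+4:30: 3:45 AM + 4:30 = 8:15 AM on Oct 8.

8:15 AM on October 8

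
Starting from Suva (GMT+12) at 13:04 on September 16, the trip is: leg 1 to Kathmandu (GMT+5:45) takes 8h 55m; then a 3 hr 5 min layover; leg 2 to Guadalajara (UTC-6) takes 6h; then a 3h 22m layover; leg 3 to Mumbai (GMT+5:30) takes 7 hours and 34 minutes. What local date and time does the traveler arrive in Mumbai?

Convert departure to UTC: 13:04 − 12:00 = 01:04 UTC on Sep 16.
Add 8 hours 55 minutes leg 1 → 09:59 UTC.
Add 3 hours and 5 minutes layover in Kathmandu → 13:04 UTC.
Add 6 hours leg 2 → 19:04 UTC.
Add 3 hours 22 minutes layover in Guadalajara → 22:26 UTC.
Add 7 hours and 34 minutes leg 3 → 06:00 UTC (Sep 17).
Mumbai is UTC+5:30, so local arrival = 06:00 + 5:30 = 11:30 on Sep 17.

11:30 on Sep 17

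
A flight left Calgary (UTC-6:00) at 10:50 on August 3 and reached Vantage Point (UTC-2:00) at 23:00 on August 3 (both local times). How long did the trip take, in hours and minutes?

8 hours 10 minutes

Departure in UTC: 10:50 + 6:00 = 16:50 on Aug 3.
Arrival in UTC: 23:00 + 2:00 = 01:00 on Aug 4.
Elapsed = 01:00 − 16:50 (+1 day) = 8 hours 10 minutes.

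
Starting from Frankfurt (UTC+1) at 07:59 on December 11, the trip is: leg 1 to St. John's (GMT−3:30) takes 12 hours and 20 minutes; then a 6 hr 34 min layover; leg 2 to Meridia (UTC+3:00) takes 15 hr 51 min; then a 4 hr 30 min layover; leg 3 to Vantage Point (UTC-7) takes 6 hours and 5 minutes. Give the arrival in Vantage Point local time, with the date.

Convert departure to UTC: 07:59 − 1:00 = 06:59 UTC on Dec 11.
Add 12 hours 20 minutes leg 1 → 19:19 UTC.
Add 6 hours and 34 minutes layover in St. John's → 01:53 UTC (Dec 12).
Add 15 hours and 51 minutes leg 2 → 17:44 UTC.
Add 4 hours 30 minutes layover in Meridia → 22:14 UTC.
Add 6 hours and 5 minutes leg 3 → 04:19 UTC (Dec 13).
Vantage Point is UTC−7:00, so local arrival = 04:19 − 7:00 = 21:19 on Dec 12.

21:19 on Dec 12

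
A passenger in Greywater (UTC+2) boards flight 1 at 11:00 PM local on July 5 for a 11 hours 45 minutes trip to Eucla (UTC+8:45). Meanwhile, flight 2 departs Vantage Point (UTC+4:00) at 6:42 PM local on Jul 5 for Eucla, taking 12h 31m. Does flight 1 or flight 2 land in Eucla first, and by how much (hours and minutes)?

Flight 1 in UTC: 11:00 PM − 2:00 = 9:00 PM on Jul 5.
+11 hours 45 minutes → arrive 8:45 AM UTC on Jul 6.
Flight 2 in UTC: 6:42 PM − 4:00 = 2:42 PM on Jul 5.
+12 hours 31 minutes → arrive 3:13 AM UTC on Jul 6.
Flight 2 lands earlier by 5 hours 32 minutes.

the second, by 5 hours 32 minutes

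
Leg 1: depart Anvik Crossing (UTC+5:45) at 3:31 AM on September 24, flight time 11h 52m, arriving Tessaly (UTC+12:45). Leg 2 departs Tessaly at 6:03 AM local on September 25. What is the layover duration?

7 hours 40 minutes

Convert departure to UTC: 3:31 AM − 5:45 = 9:46 PM UTC on Sep 23.
Add 11 hours 52 minutes flight time → 9:38 AM UTC (Sep 24).
Tessaly is UTC+12:45, so local arrival = 9:38 AM + 12:45 = 10:23 PM on Sep 24.
Layover = 6:03 AM − 10:23 PM (+1 day) = 7 hours 40 minutes.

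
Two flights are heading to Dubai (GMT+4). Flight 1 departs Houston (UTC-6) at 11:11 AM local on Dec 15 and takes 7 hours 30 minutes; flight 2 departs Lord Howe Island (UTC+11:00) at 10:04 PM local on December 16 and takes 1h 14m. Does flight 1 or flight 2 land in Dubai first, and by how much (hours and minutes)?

Flight 1 in UTC: 11:11 AM + 6:00 = 5:11 PM on Dec 15.
+7 hours 30 minutes → arrive 12:41 AM UTC on Dec 16.
Flight 2 in UTC: 10:04 PM − 11:00 = 11:04 AM on Dec 16.
+1 hour and 14 minutes → arrive 12:18 PM UTC on Dec 16.
Flight 1 lands earlier by 11 hours 37 minutes.

the first, by 11 hours 37 minutes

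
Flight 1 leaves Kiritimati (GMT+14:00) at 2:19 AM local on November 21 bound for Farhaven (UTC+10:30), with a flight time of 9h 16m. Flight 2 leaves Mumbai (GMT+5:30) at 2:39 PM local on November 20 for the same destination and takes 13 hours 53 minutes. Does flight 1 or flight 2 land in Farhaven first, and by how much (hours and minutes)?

the first, by 1 hour 27 minutes

Flight 1 in UTC: 2:19 AM − 14:00 = 12:19 PM on Nov 20.
+9 hours and 16 minutes → arrive 9:35 PM UTC on Nov 20.
Flight 2 in UTC: 2:39 PM − 5:30 = 9:09 AM on Nov 20.
+13 hours 53 minutes → arrive 11:02 PM UTC on Nov 20.
Flight 1 lands earlier by 1 hour 27 minutes.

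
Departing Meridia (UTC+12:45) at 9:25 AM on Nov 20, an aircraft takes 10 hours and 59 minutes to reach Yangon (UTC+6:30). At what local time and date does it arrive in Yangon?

2:09 PM on November 20

Yangon is 6:15 behind Meridia.
After 10 hours 59 minutes it is 8:24 PM in Meridia.
Shift by the zone difference: 8:24 PM − 6:15 = 2:09 PM on Nov 20 in Yangon.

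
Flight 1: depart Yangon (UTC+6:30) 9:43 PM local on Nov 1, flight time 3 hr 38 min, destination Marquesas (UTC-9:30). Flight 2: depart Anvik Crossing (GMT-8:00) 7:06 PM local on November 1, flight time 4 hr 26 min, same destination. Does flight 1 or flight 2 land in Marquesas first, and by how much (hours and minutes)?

the first, by 12 hours 41 minutes

Flight 1 in UTC: 9:43 PM − 6:30 = 3:13 PM on Nov 1.
+3 hours 38 minutes → arrive 6:51 PM UTC on Nov 1.
Flight 2 in UTC: 7:06 PM + 8:00 = 3:06 AM on Nov 2.
+4 hours and 26 minutes → arrive 7:32 AM UTC on Nov 2.
Flight 1 lands earlier by 12 hours 41 minutes.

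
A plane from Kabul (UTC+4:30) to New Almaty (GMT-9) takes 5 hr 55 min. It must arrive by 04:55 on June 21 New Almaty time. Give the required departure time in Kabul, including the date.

Target arrival in UTC: 04:55 + 9:00 = 13:55 on Jun 21.
Subtract 5 hours and 55 minutes → departure 08:00 UTC on Jun 21.
Kabul is UTC+4:30: 08:00 + 4:30 = 12:30 on Jun 21.

12:30 on June 21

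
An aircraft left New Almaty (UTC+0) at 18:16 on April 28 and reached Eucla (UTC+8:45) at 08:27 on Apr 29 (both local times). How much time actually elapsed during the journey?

5 hours 26 minutes

Departure is already UTC: 18:16 on Apr 28.
Arrival in UTC: 08:27 − 8:45 = 23:42 on Apr 28.
Elapsed = 23:42 − 18:16 = 5 hours 26 minutes.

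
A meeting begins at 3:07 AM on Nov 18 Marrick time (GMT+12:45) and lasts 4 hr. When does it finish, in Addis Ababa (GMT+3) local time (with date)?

Convert start to UTC: 3:07 AM − 12:45 = 2:22 PM UTC on Nov 17.
Add 4 hours duration → 6:22 PM UTC.
Addis Ababa is UTC+3:00, so local end time = 6:22 PM + 3:00 = 9:22 PM on Nov 17.

9:22 PM on Nov 17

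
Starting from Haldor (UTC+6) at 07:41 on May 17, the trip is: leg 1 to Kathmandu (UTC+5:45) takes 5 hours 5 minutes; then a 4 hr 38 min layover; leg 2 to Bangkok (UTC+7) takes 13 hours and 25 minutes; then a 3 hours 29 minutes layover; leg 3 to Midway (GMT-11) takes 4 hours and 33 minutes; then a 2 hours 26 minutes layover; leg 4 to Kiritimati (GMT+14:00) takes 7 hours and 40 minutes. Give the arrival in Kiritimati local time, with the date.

Convert departure to UTC: 07:41 − 6:00 = 01:41 UTC on May 17.
Add 5 hours and 5 minutes leg 1 → 06:46 UTC.
Add 4 hours 38 minutes layover in Kathmandu → 11:24 UTC.
Add 13 hours 25 minutes leg 2 → 00:49 UTC (May 18).
Add 3 hours 29 minutes layover in Bangkok → 04:18 UTC.
Add 4 hours 33 minutes leg 3 → 08:51 UTC.
Add 2 hours 26 minutes layover in Midway → 11:17 UTC.
Add 7 hours 40 minutes leg 4 → 18:57 UTC.
Kiritimati is UTC+14:00, so local arrival = 18:57 + 14:00 = 08:57 on May 19.

08:57 on May 19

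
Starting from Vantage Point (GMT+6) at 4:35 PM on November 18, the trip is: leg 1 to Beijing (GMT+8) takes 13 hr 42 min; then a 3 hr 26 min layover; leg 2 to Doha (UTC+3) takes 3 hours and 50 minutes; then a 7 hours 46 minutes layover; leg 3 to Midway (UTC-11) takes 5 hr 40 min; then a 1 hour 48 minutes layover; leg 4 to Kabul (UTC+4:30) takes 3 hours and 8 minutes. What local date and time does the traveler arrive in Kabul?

6:25 AM on November 20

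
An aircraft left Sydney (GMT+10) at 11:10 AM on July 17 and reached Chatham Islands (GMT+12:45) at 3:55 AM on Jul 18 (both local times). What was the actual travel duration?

14 hours

Departure in UTC: 11:10 AM − 10:00 = 1:10 AM on Jul 17.
Arrival in UTC: 3:55 AM − 12:45 = 3:10 PM on Jul 17.
Elapsed = 3:10 PM − 1:10 AM = 14 hours.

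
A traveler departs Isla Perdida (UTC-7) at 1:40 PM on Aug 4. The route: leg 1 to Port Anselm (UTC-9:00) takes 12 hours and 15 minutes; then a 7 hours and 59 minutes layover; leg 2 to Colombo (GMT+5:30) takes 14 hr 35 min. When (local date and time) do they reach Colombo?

12:59 PM on August 6

Convert departure to UTC: 1:40 PM + 7:00 = 8:40 PM UTC on Aug 4.
Add 12 hours and 15 minutes leg 1 → 8:55 AM UTC (Aug 5).
Add 7 hours 59 minutes layover in Port Anselm → 4:54 PM UTC.
Add 14 hours and 35 minutes leg 2 → 7:29 AM UTC (Aug 6).
Colombo is UTC+5:30, so local arrival = 7:29 AM + 5:30 = 12:59 PM on Aug 6.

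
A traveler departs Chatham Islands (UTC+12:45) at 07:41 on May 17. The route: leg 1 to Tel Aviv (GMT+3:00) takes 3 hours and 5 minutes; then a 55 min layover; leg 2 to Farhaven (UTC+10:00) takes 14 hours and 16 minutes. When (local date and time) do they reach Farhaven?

23:12 on May 17

Convert departure to UTC: 07:41 − 12:45 = 18:56 UTC on May 16.
Add 3 hours and 5 minutes leg 1 → 22:01 UTC.
Add 55 minutes layover in Tel Aviv → 22:56 UTC.
Add 14 hours 16 minutes leg 2 → 13:12 UTC (May 17).
Farhaven is UTC+10:00, so local arrival = 13:12 + 10:00 = 23:12 on May 17.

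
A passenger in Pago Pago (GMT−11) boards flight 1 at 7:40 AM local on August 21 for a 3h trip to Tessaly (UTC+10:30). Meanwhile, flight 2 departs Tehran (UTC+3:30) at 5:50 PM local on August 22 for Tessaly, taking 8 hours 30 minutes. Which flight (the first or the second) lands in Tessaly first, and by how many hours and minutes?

Flight 1 in UTC: 7:40 AM + 11:00 = 6:40 PM on Aug 21.
+3 hours → arrive 9:40 PM UTC on Aug 21.
Flight 2 in UTC: 5:50 PM − 3:30 = 2:20 PM on Aug 22.
+8 hours and 30 minutes → arrive 10:50 PM UTC on Aug 22.
Flight 1 lands earlier by 25 hours 10 minutes.

the first, by 25 hours 10 minutes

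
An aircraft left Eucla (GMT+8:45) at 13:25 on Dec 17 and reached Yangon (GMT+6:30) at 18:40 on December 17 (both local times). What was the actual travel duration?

Yangon is 2:15 behind Eucla.
Clock-face elapsed time (ignoring zones) is 5 hours 15 minutes.
Actual elapsed = 5 hours 15 minutes + 2:15 = 7 hours 30 minutes.

7 hours 30 minutes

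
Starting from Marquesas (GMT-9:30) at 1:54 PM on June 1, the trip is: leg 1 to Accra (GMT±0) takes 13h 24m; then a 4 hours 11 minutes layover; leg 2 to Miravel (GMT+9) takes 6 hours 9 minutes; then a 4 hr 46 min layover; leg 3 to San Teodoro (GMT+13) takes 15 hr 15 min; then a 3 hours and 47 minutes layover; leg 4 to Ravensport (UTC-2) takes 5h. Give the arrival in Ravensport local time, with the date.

1:56 AM on June 4

Convert departure to UTC: 1:54 PM + 9:30 = 11:24 PM UTC on Jun 1.
Add 13 hours and 24 minutes leg 1 → 12:48 PM UTC (Jun 2).
Add 4 hours 11 minutes layover in Accra → 4:59 PM UTC.
Add 6 hours 9 minutes leg 2 → 11:08 PM UTC.
Add 4 hours and 46 minutes layover in Miravel → 3:54 AM UTC (Jun 3).
Add 15 hours and 15 minutes leg 3 → 7:09 PM UTC.
Add 3 hours and 47 minutes layover in San Teodoro → 10:56 PM UTC.
Add 5 hours leg 4 → 3:56 AM UTC (Jun 4).
Ravensport is UTC−2:00, so local arrival = 3:56 AM − 2:00 = 1:56 AM on Jun 4.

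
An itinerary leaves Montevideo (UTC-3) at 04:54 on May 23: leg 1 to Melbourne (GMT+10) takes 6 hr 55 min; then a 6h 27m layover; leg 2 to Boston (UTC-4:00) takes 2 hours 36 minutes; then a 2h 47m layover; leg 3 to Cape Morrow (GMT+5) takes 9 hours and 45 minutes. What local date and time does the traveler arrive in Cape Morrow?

17:24 on May 24

Convert departure to UTC: 04:54 + 3:00 = 07:54 UTC on May 23.
Add 6 hours and 55 minutes leg 1 → 14:49 UTC.
Add 6 hours 27 minutes layover in Melbourne → 21:16 UTC.
Add 2 hours 36 minutes leg 2 → 23:52 UTC.
Add 2 hours and 47 minutes layover in Boston → 02:39 UTC (May 24).
Add 9 hours and 45 minutes leg 3 → 12:24 UTC.
Cape Morrow is UTC+5:00, so local arrival = 12:24 + 5:00 = 17:24 on May 24.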